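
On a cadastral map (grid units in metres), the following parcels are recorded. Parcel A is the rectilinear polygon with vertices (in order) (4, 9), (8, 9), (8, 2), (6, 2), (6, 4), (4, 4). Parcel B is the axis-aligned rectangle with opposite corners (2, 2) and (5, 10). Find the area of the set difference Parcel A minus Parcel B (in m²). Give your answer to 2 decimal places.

19.00

|Parcel A| = 24, |Parcel A∩Parcel B| = 5.
|Parcel A ∖ Parcel B| = |Parcel A| − |Parcel A∩Parcel B| = 24 − 5 = 19.00.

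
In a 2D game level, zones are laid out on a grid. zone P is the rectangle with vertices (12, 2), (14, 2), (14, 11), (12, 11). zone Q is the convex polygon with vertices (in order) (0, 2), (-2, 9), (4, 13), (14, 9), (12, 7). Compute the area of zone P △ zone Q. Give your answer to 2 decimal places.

|zone P| = 18, |zone Q| = 95, |zone P∩zone Q| = 2.8.
|zone P △ zone Q| = |zone P| + |zone Q| − 2·|zone P∩zone Q| = 18 + 95 − 5.6 = 107.40.

107.40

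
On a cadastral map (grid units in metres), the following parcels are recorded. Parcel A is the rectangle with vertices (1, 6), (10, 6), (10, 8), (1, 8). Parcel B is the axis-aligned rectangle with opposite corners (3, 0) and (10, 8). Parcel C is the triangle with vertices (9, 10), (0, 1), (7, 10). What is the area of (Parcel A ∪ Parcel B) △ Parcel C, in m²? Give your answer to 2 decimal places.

60.68

|Parcel A ∪ Parcel B| = 60.
|(Parcel A ∪ Parcel B) ∩ Parcel C| = 4.1587.
|(Parcel A ∪ Parcel B) △ Parcel C| = 60 + 9 − 8.3175 = 60.68.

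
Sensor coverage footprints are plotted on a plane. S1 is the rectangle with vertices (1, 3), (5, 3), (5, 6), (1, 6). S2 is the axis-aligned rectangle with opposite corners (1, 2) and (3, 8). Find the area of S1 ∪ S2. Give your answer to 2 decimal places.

By inclusion–exclusion:
Individual areas: |S1| = 12, |S2| = 12.
|S1∩S2|: x∈[1,3], y∈[3,6] → 2·3 = 6.
|S1 ∪ S2| = 24 − 6 = 18.00.

18.00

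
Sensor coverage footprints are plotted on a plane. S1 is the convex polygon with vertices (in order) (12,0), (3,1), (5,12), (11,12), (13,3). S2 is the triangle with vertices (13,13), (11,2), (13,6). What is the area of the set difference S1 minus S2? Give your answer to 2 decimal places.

|S1| = 94, |S1∩S2| = 2.6923.
|S1 ∖ S2| = |S1| − |S1∩S2| = 94 − 2.6923 = 91.31.

91.31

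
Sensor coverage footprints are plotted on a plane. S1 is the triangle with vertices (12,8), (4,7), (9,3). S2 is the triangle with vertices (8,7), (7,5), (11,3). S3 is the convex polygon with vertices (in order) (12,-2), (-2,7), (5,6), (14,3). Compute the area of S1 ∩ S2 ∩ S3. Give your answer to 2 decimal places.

The intersection is the polygon with vertices (7,5), (7.143,5.286), (9.833,4.389), (9.461,3.769).
By the shoelace formula its area is 1.44.

1.44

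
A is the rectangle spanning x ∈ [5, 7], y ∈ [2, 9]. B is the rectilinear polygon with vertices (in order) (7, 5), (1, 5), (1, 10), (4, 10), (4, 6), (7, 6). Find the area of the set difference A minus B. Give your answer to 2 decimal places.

|A| = 14, |A∩B| = 2.
|A ∖ B| = |A| − |A∩B| = 14 − 2 = 12.00.

12.00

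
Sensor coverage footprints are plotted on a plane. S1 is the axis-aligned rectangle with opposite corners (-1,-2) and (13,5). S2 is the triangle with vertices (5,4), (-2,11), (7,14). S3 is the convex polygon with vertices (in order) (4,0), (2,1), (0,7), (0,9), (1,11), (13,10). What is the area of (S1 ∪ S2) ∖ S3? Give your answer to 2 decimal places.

91.88

|S1 ∪ S2| = 139.4.
|(S1 ∪ S2) ∩ S3| = 47.5216.
|(S1 ∪ S2) ∖ S3| = 139.4 − 47.5216 = 91.88.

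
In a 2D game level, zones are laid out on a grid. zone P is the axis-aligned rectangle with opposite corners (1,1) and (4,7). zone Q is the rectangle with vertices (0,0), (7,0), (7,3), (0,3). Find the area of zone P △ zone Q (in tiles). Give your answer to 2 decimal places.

27.00

|zone P∩zone Q|: x∈[1,4], y∈[1,3] → 3·2 = 6.
|zone P △ zone Q| = |zone P| + |zone Q| − 2·|zone P∩zone Q| = 18 + 21 − 12 = 27.00.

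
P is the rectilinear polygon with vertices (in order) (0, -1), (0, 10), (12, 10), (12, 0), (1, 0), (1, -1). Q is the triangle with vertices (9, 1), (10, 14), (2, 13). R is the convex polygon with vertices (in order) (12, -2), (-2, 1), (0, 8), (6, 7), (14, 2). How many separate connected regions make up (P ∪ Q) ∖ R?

2

(P ∪ Q) ∖ R splits into 2 disjoint pieces (area 69.0096, area 1.7619).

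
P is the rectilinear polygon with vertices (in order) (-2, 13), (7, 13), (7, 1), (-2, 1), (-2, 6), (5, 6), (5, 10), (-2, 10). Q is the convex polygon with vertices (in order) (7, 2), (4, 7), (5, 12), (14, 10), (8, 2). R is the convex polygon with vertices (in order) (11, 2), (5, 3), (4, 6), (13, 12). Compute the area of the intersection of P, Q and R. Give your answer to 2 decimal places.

7.32

The intersection is the polygon with vertices (4.6,6), (5,6), (5,6.667), (7,8), (7,2.667), (6.556,2.741).
By the shoelace formula its area is 7.32.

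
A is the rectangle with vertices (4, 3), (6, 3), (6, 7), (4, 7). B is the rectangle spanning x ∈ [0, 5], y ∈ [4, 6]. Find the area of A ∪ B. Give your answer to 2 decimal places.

16.00

By inclusion–exclusion:
Individual areas: |A| = 8, |B| = 10.
|A∩B|: x∈[4,5], y∈[4,6] → 1·2 = 2.
|A ∪ B| = 18 − 2 = 16.00.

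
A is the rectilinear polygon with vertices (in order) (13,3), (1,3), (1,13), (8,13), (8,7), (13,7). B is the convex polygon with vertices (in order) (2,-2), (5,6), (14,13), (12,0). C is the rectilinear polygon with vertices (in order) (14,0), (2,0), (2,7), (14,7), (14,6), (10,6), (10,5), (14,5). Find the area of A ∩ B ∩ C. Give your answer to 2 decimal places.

29.26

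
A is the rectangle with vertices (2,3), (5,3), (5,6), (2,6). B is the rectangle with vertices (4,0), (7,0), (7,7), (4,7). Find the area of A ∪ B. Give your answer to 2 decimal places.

27.00

By inclusion–exclusion:
Individual areas: |A| = 9, |B| = 21.
|A∩B|: x∈[4,5], y∈[3,6] → 1·3 = 3.
|A ∪ B| = 30 − 3 = 27.00.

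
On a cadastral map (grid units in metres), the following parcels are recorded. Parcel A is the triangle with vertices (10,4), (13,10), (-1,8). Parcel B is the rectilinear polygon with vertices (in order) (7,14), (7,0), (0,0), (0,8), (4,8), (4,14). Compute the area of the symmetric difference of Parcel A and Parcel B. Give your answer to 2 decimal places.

84.52

|Parcel A| = 39, |Parcel B| = 74, |Parcel A∩Parcel B| = 14.2403.
|Parcel A △ Parcel B| = |Parcel A| + |Parcel B| − 2·|Parcel A∩Parcel B| = 39 + 74 − 28.4805 = 84.52.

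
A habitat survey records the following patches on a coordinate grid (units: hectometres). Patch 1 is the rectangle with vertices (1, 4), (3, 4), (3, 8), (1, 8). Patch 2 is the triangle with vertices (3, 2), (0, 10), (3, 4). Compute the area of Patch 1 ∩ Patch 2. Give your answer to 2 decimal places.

The intersection is the polygon with vertices (1,8), (3,4), (2.25,4), (1,7.333).
By the shoelace formula its area is 1.92.

1.92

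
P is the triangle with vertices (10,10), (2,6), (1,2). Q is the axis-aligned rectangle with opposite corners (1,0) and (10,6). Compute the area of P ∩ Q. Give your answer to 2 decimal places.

The intersection is the polygon with vertices (2,6), (5.5,6), (1,2).
By the shoelace formula its area is 7.00.

7.00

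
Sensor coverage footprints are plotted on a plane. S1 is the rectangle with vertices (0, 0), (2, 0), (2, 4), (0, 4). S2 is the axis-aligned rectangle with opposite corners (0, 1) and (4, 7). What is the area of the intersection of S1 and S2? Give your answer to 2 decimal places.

6.00

|S1∩S2|: x∈[0,2], y∈[1,4] → 2·3 = 6.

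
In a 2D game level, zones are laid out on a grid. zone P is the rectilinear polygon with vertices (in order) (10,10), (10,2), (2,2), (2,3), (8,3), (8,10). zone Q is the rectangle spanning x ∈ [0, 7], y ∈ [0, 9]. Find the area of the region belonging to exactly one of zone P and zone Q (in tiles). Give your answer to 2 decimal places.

|zone P| = 22, |zone Q| = 63, |zone P∩zone Q| = 5.
|zone P △ zone Q| = |zone P| + |zone Q| − 2·|zone P∩zone Q| = 22 + 63 − 10 = 75.00.

75.00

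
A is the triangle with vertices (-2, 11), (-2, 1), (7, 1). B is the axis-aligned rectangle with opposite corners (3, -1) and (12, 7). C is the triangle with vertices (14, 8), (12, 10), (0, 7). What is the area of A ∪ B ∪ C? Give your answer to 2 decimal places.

122.94

By inclusion–exclusion:
Individual areas: |A| = 45, |B| = 72, |C| = 15.
|A∩B| = 8.8889.
|A∩C| = 0.1753.
|B∩C| = 0.
|A∩B∩C| = 0.
|A ∪ B ∪ C| = 132 − 9.0642 + 0 = 122.94.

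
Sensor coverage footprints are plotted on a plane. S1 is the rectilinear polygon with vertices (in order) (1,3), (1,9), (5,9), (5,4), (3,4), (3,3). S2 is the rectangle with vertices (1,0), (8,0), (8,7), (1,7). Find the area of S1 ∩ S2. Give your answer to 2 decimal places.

The intersection is the polygon with vertices (1,7), (5,7), (5,4), (3,4), (3,3), (1,3).
By the shoelace formula its area is 14.00.

14.00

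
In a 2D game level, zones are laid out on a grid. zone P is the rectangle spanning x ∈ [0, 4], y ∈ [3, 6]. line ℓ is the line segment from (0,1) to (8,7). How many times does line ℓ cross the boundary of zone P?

2

The segment meets the boundary at (4,4), (2.667,3).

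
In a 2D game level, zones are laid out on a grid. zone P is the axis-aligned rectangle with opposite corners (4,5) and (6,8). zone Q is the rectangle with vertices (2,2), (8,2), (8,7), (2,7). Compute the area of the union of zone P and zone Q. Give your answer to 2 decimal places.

32.00

By inclusion–exclusion:
Individual areas: |zone P| = 6, |zone Q| = 30.
|zone P∩zone Q|: x∈[4,6], y∈[5,7] → 2·2 = 4.
|zone P ∪ zone Q| = 36 − 4 = 32.00.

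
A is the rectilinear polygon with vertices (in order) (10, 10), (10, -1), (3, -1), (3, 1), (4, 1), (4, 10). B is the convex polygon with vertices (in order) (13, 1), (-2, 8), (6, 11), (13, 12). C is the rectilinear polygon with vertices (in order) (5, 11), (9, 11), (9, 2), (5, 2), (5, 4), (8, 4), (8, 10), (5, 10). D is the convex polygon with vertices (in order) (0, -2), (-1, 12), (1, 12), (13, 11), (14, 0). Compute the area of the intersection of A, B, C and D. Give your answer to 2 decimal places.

7.38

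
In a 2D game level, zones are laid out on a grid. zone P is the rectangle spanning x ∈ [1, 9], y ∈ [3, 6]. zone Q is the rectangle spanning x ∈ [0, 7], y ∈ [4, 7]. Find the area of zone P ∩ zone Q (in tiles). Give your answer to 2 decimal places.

12.00

|zone P∩zone Q|: x∈[1,7], y∈[4,6] → 6·2 = 12.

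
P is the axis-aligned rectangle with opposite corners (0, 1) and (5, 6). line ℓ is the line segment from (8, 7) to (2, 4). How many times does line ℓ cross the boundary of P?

1

The segment meets the boundary at (5,5.5).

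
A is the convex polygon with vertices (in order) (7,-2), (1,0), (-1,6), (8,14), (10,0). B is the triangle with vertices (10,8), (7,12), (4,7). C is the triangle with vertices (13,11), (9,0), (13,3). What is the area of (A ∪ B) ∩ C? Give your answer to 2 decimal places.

0.65

The region (A ∪ B) ∩ C is the polygon with vertices (9.903,0.677), (9,0), (9.718,1.974).
By the shoelace formula its area is 0.65.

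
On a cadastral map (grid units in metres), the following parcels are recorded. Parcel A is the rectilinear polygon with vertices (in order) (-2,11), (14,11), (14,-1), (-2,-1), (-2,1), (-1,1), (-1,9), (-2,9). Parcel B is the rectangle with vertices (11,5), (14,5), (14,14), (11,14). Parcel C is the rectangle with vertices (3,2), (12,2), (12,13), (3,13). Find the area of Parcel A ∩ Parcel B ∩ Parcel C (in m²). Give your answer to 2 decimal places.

6.00

The intersection is the polygon with vertices (11,5), (11,11), (12,11), (12,5).
By the shoelace formula its area is 6.00.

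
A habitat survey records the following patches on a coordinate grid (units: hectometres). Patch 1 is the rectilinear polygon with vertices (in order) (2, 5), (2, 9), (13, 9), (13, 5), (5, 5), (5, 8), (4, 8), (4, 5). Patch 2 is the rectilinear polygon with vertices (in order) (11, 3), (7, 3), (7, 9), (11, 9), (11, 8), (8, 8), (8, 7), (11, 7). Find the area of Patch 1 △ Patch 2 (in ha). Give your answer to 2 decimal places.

|Patch 1| = 41, |Patch 2| = 21, |Patch 1∩Patch 2| = 13.
|Patch 1 △ Patch 2| = |Patch 1| + |Patch 2| − 2·|Patch 1∩Patch 2| = 41 + 21 − 26 = 36.00.

36.00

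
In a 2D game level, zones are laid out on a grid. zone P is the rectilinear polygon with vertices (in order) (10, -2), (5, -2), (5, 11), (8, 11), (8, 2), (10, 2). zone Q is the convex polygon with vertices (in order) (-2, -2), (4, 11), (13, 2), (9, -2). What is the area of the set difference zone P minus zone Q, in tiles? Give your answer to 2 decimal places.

8.00

|zone P| = 47, |zone P∩zone Q| = 39.
|zone P ∖ zone Q| = |zone P| − |zone P∩zone Q| = 47 − 39 = 8.00.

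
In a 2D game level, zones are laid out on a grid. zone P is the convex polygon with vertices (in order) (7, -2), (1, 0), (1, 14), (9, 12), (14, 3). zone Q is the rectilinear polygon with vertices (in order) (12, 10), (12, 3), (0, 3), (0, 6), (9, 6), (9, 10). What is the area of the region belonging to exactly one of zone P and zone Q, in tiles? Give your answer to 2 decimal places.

|zone P| = 144, |zone Q| = 48, |zone P∩zone Q| = 41.7889.
|zone P △ zone Q| = |zone P| + |zone Q| − 2·|zone P∩zone Q| = 144 + 48 − 83.5778 = 108.42.

108.42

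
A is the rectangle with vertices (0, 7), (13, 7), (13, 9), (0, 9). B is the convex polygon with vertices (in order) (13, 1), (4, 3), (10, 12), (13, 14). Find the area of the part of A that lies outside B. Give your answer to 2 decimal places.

|A| = 26, |A∩B| = 11.3333.
|A ∖ B| = |A| − |A∩B| = 26 − 11.3333 = 14.67.

14.67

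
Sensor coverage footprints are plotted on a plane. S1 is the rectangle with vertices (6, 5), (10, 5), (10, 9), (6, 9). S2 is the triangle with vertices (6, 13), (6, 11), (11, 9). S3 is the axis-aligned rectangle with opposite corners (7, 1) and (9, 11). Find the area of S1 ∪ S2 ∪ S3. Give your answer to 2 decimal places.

By inclusion–exclusion:
Individual areas: |S1| = 16, |S2| = 5, |S3| = 20.
|S1∩S2| = 0.
|S1∩S3|: x∈[7,9], y∈[5,9] → 2·4 = 8.
|S2∩S3| = 1.5.
|S1∩S2∩S3| = 0.
|S1 ∪ S2 ∪ S3| = 41 − 9.5 + 0 = 31.50.

31.50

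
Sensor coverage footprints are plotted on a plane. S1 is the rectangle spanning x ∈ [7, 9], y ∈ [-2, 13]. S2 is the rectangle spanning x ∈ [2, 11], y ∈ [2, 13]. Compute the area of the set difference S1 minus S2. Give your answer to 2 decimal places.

8.00

|S1∩S2|: x∈[7,9], y∈[2,13] → 2·11 = 22.
|S1| = 30.
|S1 ∖ S2| = |S1| − |S1∩S2| = 30 − 22 = 8.00.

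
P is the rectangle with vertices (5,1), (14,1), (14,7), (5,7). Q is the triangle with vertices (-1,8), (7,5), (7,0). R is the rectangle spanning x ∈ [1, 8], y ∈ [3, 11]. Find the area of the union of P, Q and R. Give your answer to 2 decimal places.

100.25

By inclusion–exclusion:
Individual areas: |P| = 54, |Q| = 20, |R| = 56.
|P∩Q| = 8.25.
|P∩R|: x∈[5,8], y∈[3,7] → 3·4 = 12.
|Q∩R| = 14.25.
|P∩Q∩R| = 4.75.
|P ∪ Q ∪ R| = 130 − 34.5 + 4.75 = 100.25.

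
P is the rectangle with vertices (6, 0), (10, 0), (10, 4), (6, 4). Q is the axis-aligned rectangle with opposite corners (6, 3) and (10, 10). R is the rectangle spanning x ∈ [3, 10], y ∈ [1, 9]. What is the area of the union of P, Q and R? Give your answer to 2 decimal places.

By inclusion–exclusion:
Individual areas: |P| = 16, |Q| = 28, |R| = 56.
|P∩Q|: x∈[6,10], y∈[3,4] → 4·1 = 4.
|P∩R|: x∈[6,10], y∈[1,4] → 4·3 = 12.
|Q∩R|: x∈[6,10], y∈[3,9] → 4·6 = 24.
|P∩Q∩R| = 4.
|P ∪ Q ∪ R| = 100 − 40 + 4 = 64.00.

64.00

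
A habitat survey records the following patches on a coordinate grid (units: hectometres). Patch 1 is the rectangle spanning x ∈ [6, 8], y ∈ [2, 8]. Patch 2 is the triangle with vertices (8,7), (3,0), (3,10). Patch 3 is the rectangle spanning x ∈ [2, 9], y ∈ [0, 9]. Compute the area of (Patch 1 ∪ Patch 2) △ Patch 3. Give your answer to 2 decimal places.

|Patch 1 ∪ Patch 2| = 33.0333.
|(Patch 1 ∪ Patch 2) ∩ Patch 3| = 32.2.
|(Patch 1 ∪ Patch 2) △ Patch 3| = 33.0333 + 63 − 64.4 = 31.63.

31.63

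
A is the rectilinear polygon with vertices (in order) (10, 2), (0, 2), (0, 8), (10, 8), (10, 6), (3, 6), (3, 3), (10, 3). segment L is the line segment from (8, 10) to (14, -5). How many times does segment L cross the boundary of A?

2

The segment meets the boundary at (9.6,6), (8.8,8).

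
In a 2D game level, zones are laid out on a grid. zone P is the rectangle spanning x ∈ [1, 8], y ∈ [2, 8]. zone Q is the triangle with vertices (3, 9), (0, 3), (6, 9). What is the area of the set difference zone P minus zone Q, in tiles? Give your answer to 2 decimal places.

36.25

|zone P| = 42, |zone P∩zone Q| = 5.75.
|zone P ∖ zone Q| = |zone P| − |zone P∩zone Q| = 42 − 5.75 = 36.25.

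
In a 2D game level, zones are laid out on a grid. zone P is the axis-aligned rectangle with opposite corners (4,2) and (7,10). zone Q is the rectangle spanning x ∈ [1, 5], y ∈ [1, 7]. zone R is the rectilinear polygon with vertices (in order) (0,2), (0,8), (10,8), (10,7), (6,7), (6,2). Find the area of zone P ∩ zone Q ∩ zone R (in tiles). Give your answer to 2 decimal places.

The intersection is the polygon with vertices (4,7), (5,7), (5,2), (4,2).
By the shoelace formula its area is 5.00.

5.00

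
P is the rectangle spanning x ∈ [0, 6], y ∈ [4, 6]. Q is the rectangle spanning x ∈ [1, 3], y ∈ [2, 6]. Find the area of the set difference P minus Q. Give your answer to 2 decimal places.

8.00

|P∩Q|: x∈[1,3], y∈[4,6] → 2·2 = 4.
|P| = 12.
|P ∖ Q| = |P| − |P∩Q| = 12 − 4 = 8.00.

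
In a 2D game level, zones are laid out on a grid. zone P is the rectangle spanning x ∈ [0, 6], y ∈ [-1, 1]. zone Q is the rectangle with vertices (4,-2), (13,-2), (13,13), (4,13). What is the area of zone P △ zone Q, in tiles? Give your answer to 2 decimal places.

139.00

|zone P∩zone Q|: x∈[4,6], y∈[-1,1] → 2·2 = 4.
|zone P △ zone Q| = |zone P| + |zone Q| − 2·|zone P∩zone Q| = 12 + 135 − 8 = 139.00.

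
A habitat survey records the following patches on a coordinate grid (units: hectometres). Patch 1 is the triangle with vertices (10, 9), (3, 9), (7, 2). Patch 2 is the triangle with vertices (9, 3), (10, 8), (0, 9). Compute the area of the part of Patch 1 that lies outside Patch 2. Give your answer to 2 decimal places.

|Patch 1| = 24.5, |Patch 1∩Patch 2| = 16.7625.
|Patch 1 ∖ Patch 2| = |Patch 1| − |Patch 1∩Patch 2| = 24.5 − 16.7625 = 7.74.

7.74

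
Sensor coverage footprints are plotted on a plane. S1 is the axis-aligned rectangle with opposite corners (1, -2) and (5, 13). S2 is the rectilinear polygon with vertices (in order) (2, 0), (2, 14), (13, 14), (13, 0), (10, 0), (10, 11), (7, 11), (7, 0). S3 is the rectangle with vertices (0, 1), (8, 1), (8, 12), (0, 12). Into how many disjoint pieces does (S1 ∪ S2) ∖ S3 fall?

2

(S1 ∪ S2) ∖ S3 splits into 2 disjoint pieces (area 14, area 61).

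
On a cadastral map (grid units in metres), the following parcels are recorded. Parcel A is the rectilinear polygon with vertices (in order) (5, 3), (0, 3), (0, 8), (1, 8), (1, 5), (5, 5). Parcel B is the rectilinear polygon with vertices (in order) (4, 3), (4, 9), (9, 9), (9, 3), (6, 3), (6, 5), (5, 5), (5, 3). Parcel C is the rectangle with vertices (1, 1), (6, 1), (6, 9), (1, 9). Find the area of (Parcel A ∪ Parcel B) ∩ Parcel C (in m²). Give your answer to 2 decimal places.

16.00

|Parcel A ∪ Parcel B| = 39.
|(Parcel A ∪ Parcel B) ∩ Parcel C| = 16.00.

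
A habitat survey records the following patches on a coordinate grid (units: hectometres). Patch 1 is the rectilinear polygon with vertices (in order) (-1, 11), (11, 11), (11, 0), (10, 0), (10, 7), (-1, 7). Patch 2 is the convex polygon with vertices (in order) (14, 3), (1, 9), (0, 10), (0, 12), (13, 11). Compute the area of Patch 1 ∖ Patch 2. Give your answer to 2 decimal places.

15.45

|Patch 1| = 55, |Patch 1∩Patch 2| = 39.5513.
|Patch 1 ∖ Patch 2| = |Patch 1| − |Patch 1∩Patch 2| = 55 − 39.5513 = 15.45.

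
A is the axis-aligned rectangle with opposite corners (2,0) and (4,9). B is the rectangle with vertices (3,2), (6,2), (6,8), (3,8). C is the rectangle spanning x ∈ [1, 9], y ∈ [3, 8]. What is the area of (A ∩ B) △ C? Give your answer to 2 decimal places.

|A ∩ B| = 6.
|(A ∩ B) ∩ C| = 5.
|(A ∩ B) △ C| = 6 + 40 − 10 = 36.00.

36.00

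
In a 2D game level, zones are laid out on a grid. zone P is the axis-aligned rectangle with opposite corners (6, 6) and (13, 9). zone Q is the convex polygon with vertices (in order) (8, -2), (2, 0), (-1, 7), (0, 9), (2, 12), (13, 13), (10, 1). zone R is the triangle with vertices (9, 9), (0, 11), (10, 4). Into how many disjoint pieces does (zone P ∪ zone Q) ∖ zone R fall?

1

(zone P ∪ zone Q) ∖ zone R is a single connected region.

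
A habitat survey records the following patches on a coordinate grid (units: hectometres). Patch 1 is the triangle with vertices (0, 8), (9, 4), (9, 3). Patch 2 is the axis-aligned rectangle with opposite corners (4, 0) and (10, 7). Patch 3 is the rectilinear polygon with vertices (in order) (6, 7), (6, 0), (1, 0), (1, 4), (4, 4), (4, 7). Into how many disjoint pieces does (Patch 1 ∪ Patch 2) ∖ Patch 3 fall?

2

(Patch 1 ∪ Patch 2) ∖ Patch 3 splits into 2 disjoint pieces (area 28, area 0.8889).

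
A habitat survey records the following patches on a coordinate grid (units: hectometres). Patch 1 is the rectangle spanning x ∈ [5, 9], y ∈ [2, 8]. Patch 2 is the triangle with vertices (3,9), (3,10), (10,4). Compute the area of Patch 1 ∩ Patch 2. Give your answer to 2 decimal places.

1.67

The intersection is the polygon with vertices (9,4.714), (5,7.571), (5,8), (5.333,8), (9,4.857).
By the shoelace formula its area is 1.67.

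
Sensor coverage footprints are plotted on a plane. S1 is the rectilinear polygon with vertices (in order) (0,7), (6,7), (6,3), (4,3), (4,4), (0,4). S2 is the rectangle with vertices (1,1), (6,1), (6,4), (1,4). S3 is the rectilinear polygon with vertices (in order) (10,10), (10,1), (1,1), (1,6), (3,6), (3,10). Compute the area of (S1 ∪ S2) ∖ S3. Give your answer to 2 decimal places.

5.00

|S1 ∪ S2| = 33.
|(S1 ∪ S2) ∩ S3| = 28.
|(S1 ∪ S2) ∖ S3| = 33 − 28 = 5.00.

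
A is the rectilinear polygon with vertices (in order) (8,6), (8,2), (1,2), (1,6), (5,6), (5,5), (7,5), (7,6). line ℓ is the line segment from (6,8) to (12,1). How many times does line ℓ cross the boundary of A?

The segment meets the boundary at (8,5.667), (7.714,6).

2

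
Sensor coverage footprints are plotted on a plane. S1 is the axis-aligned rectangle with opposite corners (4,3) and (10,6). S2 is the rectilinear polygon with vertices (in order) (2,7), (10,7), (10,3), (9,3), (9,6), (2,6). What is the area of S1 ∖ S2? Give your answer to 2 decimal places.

|S1| = 18, |S1∩S2| = 3.
|S1 ∖ S2| = |S1| − |S1∩S2| = 18 − 3 = 15.00.

15.00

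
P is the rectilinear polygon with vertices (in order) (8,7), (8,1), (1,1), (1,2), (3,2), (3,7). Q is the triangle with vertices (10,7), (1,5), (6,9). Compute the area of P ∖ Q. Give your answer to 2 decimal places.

27.10

|P| = 32, |P∩Q| = 4.9.
|P ∖ Q| = |P| − |P∩Q| = 32 − 4.9 = 27.10.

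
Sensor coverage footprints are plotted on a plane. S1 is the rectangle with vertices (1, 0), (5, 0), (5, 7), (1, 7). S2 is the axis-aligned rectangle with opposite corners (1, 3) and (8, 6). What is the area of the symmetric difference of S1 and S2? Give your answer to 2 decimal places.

25.00

|S1∩S2|: x∈[1,5], y∈[3,6] → 4·3 = 12.
|S1 △ S2| = |S1| + |S2| − 2·|S1∩S2| = 28 + 21 − 24 = 25.00.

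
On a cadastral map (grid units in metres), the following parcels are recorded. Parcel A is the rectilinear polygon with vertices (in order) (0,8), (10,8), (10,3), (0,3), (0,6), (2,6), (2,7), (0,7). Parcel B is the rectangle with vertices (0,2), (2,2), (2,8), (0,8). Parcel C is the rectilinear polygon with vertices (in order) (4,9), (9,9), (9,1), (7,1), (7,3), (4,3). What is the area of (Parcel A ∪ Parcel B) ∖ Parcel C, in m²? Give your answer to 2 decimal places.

|Parcel A ∪ Parcel B| = 52.
|(Parcel A ∪ Parcel B) ∩ Parcel C| = 25.
|(Parcel A ∪ Parcel B) ∖ Parcel C| = 52 − 25 = 27.00.

27.00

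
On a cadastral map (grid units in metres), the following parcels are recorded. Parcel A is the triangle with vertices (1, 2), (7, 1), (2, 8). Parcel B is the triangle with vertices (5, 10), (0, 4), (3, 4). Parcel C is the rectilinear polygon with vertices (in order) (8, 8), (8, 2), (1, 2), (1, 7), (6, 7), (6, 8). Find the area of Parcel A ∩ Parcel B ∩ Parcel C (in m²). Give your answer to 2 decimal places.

The intersection is the polygon with vertices (3,4), (1.333,4), (1.667,6), (2.5,7), (2.714,7), (3.591,5.773).
By the shoelace formula its area is 4.63.

4.63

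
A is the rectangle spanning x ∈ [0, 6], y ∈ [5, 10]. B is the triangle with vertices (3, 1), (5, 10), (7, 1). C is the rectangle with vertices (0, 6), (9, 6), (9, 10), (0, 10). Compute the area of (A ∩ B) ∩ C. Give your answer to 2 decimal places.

The region (A ∩ B) ∩ C is the polygon with vertices (5,10), (5.889,6), (4.111,6).
By the shoelace formula its area is 3.56.

3.56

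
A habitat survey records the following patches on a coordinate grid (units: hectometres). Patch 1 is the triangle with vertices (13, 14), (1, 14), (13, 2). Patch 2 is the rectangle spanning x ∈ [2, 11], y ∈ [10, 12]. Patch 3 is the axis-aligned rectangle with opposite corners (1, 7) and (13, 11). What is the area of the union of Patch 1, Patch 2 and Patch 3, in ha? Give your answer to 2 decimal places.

93.50

By inclusion–exclusion:
Individual areas: |Patch 1| = 72, |Patch 2| = 18, |Patch 3| = 48.
|Patch 1∩Patch 2| = 14.
|Patch 1∩Patch 3| = 28.
|Patch 2∩Patch 3|: x∈[2,11], y∈[10,11] → 9·1 = 9.
|Patch 1∩Patch 2∩Patch 3| = 6.5.
|Patch 1 ∪ Patch 2 ∪ Patch 3| = 138 − 51 + 6.5 = 93.50.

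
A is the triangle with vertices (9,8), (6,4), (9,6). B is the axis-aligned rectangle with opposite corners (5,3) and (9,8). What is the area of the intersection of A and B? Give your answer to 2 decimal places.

3.00

The intersection is the polygon with vertices (6,4), (9,8), (9,6).
By the shoelace formula its area is 3.00.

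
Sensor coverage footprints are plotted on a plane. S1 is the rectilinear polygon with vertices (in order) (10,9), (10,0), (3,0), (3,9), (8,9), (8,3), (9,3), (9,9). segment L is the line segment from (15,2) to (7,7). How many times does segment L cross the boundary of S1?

3

The segment meets the boundary at (8,6.375), (9,5.75), (10,5.125).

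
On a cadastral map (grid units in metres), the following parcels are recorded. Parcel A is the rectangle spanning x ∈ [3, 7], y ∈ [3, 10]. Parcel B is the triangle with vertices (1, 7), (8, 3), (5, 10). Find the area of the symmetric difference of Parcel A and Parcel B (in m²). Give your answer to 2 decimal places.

16.55

|Parcel A| = 28, |Parcel B| = 18.5, |Parcel A∩Parcel B| = 14.9762.
|Parcel A △ Parcel B| = |Parcel A| + |Parcel B| − 2·|Parcel A∩Parcel B| = 28 + 18.5 − 29.9524 = 16.55.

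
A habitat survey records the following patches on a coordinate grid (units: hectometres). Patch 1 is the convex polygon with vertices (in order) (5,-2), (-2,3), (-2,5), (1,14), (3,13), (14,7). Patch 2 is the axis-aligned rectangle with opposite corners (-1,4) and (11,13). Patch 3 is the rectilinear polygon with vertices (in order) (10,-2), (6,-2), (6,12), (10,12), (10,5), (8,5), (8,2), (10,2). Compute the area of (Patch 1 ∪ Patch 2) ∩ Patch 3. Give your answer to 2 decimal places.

38.50

The region (Patch 1 ∪ Patch 2) ∩ Patch 3 is the polygon with vertices (6,-1), (6,12), (10,12), (10,5), (8,5), (8,2), (9,2).
By the shoelace formula its area is 38.50.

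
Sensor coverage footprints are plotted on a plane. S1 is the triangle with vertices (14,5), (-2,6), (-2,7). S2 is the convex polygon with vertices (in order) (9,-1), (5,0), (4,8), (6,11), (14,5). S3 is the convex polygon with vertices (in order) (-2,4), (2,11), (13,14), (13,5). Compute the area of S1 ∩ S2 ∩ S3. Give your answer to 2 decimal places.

The intersection is the polygon with vertices (4.222,6.222), (13,5.125), (13,5.062), (4.299,5.606).
By the shoelace formula its area is 2.93.

2.93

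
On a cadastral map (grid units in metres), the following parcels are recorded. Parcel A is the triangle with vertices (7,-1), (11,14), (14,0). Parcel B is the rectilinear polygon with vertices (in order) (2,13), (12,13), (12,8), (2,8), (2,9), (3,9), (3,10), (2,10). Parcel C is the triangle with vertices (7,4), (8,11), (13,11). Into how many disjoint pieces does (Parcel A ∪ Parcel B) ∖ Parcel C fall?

2

(Parcel A ∪ Parcel B) ∖ Parcel C splits into 2 disjoint pieces (area 36.5976, area 42.578).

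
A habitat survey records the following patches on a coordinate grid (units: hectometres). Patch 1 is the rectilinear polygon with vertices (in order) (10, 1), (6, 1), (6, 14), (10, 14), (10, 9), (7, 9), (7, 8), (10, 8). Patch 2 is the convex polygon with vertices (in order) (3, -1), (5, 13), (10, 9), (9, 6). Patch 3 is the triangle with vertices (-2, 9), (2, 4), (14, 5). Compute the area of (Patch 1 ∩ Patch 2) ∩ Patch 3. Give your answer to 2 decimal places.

The region (Patch 1 ∩ Patch 2) ∩ Patch 3 is the polygon with vertices (9,6), (7.692,4.474), (6,4.333), (6,7), (9.077,6.231).
By the shoelace formula its area is 5.58.

5.58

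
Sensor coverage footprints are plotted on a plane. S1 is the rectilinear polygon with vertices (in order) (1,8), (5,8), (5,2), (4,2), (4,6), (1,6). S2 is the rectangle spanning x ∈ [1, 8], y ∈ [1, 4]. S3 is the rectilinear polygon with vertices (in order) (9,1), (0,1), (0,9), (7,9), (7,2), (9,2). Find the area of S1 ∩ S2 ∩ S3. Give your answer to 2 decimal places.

2.00

The intersection is the polygon with vertices (4,2), (4,4), (5,4), (5,2).
By the shoelace formula its area is 2.00.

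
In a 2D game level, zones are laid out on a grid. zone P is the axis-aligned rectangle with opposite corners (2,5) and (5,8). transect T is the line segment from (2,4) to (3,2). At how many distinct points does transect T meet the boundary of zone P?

0

The segment lies entirely outside zone P and never meets its boundary.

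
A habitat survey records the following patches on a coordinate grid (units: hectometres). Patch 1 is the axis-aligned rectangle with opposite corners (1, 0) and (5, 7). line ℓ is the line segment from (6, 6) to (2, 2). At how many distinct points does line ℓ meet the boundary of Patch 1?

1

The segment meets the boundary at (5,5).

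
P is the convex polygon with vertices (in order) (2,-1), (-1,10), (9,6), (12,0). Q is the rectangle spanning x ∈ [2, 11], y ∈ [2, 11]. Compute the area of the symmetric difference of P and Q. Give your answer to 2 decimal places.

|P| = 80.5, |Q| = 81, |P∩Q| = 41.8.
|P △ Q| = |P| + |Q| − 2·|P∩Q| = 80.5 + 81 − 83.6 = 77.90.

77.90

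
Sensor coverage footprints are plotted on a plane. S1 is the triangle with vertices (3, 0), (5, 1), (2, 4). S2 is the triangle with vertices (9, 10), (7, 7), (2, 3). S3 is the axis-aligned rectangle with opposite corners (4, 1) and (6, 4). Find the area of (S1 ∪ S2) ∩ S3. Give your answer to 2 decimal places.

The region (S1 ∪ S2) ∩ S3 is the polygon with vertices (5,1), (4,1), (4,2).
By the shoelace formula its area is 0.50.

0.50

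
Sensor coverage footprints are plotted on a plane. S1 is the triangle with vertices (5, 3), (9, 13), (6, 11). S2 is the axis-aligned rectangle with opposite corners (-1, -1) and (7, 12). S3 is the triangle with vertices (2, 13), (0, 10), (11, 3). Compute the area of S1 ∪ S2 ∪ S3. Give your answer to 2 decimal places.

By inclusion–exclusion:
Individual areas: |S1| = 11, |S2| = 104, |S3| = 23.5.
|S1∩S2| = 7.3333.
|S1∩S3| = 2.2347.
|S2∩S3| = 18.9187.
|S1∩S2∩S3| = 2.2347.
|S1 ∪ S2 ∪ S3| = 138.5 − 28.4868 + 2.2347 = 112.25.

112.25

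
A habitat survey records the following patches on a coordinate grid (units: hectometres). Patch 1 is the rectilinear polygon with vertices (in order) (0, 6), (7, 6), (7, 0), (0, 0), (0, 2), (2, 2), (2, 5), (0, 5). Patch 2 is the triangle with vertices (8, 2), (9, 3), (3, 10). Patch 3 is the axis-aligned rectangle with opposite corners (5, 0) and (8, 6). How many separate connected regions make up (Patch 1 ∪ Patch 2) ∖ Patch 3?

3

(Patch 1 ∪ Patch 2) ∖ Patch 3 splits into 3 disjoint pieces (area 1.8571, area 1.0833, area 24).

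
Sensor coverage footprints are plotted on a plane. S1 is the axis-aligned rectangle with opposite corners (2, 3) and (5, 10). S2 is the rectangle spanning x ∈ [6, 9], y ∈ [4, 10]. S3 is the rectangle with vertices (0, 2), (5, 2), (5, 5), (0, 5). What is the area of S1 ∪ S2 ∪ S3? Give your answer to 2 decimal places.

By inclusion–exclusion:
Individual areas: |S1| = 21, |S2| = 18, |S3| = 15.
|S1∩S2| = 0 (no overlap).
|S1∩S3|: x∈[2,5], y∈[3,5] → 3·2 = 6.
|S2∩S3| = 0 (no overlap).
|S1∩S2∩S3| = 0.
|S1 ∪ S2 ∪ S3| = 54 − 6 + 0 = 48.00.

48.00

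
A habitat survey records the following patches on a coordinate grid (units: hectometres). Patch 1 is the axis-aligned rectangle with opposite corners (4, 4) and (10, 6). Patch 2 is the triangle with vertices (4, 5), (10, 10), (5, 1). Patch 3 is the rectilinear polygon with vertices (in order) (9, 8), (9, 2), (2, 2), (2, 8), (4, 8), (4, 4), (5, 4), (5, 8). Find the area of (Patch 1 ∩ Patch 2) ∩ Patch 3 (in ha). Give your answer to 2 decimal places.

|Patch 1 ∩ Patch 2| = 5.7194.
|(Patch 1 ∩ Patch 2) ∩ Patch 3| = 4.43.

4.43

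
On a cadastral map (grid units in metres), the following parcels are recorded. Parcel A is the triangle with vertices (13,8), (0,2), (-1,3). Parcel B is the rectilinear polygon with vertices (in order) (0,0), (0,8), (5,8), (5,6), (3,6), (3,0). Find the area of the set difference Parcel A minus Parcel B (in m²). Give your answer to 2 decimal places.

5.90

|Parcel A| = 9.5, |Parcel A∩Parcel B| = 3.6016.
|Parcel A ∖ Parcel B| = |Parcel A| − |Parcel A∩Parcel B| = 9.5 − 3.6016 = 5.90.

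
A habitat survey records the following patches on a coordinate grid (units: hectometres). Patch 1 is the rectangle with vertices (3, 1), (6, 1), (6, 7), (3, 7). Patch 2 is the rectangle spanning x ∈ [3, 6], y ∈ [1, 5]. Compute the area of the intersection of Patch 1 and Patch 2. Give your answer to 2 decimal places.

12.00

|Patch 1∩Patch 2|: x∈[3,6], y∈[1,5] → 3·4 = 12.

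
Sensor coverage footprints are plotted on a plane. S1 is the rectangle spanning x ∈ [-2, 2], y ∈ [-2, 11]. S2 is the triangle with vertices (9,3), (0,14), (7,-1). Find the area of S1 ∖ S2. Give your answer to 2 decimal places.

51.61

|S1| = 52, |S1∩S2| = 0.3857.
|S1 ∖ S2| = |S1| − |S1∩S2| = 52 − 0.3857 = 51.61.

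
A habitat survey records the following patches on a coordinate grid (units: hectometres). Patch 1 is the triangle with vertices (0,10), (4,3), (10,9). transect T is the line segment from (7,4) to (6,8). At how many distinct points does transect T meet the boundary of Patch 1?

1

The segment meets the boundary at (6.6,5.6).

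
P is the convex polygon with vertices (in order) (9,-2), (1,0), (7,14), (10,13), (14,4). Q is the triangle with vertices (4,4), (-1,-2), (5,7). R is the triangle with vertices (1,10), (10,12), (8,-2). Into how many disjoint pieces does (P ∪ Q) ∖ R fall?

(P ∪ Q) ∖ R splits into 2 disjoint pieces (area 22.9228, area 48.0635).

2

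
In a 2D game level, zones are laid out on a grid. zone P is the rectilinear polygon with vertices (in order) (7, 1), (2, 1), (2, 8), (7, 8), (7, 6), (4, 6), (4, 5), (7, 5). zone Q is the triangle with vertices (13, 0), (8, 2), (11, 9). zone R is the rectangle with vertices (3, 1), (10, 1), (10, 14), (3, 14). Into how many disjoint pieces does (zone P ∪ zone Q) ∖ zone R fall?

2

(zone P ∪ zone Q) ∖ zone R splits into 2 disjoint pieces (area 7, area 15.0333).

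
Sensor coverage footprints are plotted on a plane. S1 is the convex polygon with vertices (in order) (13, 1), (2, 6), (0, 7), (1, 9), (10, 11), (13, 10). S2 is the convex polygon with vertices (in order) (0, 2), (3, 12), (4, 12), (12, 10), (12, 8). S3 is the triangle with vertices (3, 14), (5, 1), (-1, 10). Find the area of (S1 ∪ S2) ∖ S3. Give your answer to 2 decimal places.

80.14

|S1 ∪ S2| = 96.7122.
|(S1 ∪ S2) ∩ S3| = 16.5703.
|(S1 ∪ S2) ∖ S3| = 96.7122 − 16.5703 = 80.14.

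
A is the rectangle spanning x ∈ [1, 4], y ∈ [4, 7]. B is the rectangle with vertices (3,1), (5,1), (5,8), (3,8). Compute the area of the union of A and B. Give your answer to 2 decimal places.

20.00

By inclusion–exclusion:
Individual areas: |A| = 9, |B| = 14.
|A∩B|: x∈[3,4], y∈[4,7] → 1·3 = 3.
|A ∪ B| = 23 − 3 = 20.00.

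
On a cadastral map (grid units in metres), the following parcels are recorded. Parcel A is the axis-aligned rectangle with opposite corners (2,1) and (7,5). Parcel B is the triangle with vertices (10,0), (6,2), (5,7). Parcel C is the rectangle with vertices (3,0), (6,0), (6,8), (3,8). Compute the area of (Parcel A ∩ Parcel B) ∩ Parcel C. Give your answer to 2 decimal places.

0.90

The region (Parcel A ∩ Parcel B) ∩ Parcel C is the polygon with vertices (5.4,5), (6,5), (6,2).
By the shoelace formula its area is 0.90.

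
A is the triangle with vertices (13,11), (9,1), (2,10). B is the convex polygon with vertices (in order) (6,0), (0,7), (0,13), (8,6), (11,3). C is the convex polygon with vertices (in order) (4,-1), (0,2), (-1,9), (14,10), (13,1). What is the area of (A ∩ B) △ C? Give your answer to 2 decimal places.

|A ∩ B| = 19.8888.
|(A ∩ B) ∩ C| = 18.7028.
|(A ∩ B) △ C| = 19.8888 + 129.5 − 37.4056 = 111.98.

111.98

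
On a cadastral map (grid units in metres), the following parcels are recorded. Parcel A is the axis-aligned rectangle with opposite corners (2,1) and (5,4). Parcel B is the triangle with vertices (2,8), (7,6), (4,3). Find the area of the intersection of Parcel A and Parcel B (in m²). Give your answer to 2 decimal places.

The intersection is the polygon with vertices (5,4), (4,3), (3.6,4).
By the shoelace formula its area is 0.70.

0.70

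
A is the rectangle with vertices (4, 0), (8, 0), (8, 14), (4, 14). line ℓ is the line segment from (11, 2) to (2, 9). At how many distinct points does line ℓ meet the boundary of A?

2

The segment meets the boundary at (4,7.444), (8,4.333).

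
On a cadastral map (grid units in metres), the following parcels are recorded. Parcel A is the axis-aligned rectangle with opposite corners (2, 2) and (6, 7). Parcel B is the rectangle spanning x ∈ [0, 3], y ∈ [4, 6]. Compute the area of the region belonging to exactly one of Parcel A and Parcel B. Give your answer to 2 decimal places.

22.00

|Parcel A∩Parcel B|: x∈[2,3], y∈[4,6] → 1·2 = 2.
|Parcel A △ Parcel B| = |Parcel A| + |Parcel B| − 2·|Parcel A∩Parcel B| = 20 + 6 − 4 = 22.00.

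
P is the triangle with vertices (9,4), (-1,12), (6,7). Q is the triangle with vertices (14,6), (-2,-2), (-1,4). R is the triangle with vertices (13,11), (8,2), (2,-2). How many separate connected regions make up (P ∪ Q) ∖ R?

2

(P ∪ Q) ∖ R splits into 2 disjoint pieces (area 37.0315, area 3.9126).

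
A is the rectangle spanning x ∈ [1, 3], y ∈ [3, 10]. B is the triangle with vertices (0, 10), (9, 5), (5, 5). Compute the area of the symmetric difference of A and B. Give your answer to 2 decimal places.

|A| = 14, |B| = 10, |A∩B| = 1.7778.
|A △ B| = |A| + |B| − 2·|A∩B| = 14 + 10 − 3.5556 = 20.44.

20.44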